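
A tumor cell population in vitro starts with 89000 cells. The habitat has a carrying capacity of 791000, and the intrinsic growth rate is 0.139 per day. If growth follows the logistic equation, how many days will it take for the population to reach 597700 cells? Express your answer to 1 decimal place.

A = (K − N₀)/N₀ = (791000 − 89000)/89000 = 7.8876.
Solve 791000/(1 + 7.8876·e^(−0.139t)) = 597700: 1 + 7.8876·e^(−0.139t) = 1.3234, so e^(−0.139t) = 0.0410017.
−0.139·t = ln(0.0410017) = -3.1941, so t = 3.1941/0.139 = 22.979.

23.0 days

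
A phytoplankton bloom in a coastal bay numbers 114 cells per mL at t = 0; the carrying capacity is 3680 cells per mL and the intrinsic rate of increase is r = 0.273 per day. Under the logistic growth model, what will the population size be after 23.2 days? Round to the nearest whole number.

A = (K − N₀)/N₀ = (3680 − 114)/114 = 31.281.
N(t) = K/(1 + A·e^(−rt)) = 3680/(1 + 31.281×e^(−0.273×23.2)).
e^(−6.334) = 0.0017756; denominator = 1 + 31.281×0.0017756 = 1.0555.
N = 3680/1.0555 = 3486.36.

3486 cells per mL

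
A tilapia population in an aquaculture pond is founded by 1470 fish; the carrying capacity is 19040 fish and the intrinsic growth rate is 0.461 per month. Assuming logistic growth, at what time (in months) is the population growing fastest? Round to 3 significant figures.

5.38 months

Logistic growth is fastest at N = K/2 = 9520.
A = (K − N₀)/N₀ = 11.952. Set K/(1 + A·e^(−rt)) = K/2 → A·e^(−rt) = 1.
e^(−0.461t) = 1/11.952 = 0.0836653, so t = ln(11.952)/0.461 = 2.4809/0.461 = 5.3816.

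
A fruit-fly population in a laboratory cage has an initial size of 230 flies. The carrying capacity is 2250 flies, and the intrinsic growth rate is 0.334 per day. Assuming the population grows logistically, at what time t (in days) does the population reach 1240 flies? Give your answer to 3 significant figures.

7.12 days

A = (K − N₀)/N₀ = (2250 − 230)/230 = 8.7826.
Solve 2250/(1 + 8.7826·e^(−0.334t)) = 1240: 1 + 8.7826·e^(−0.334t) = 1.8145, so e^(−0.334t) = 0.0927419.
−0.334·t = ln(0.0927419) = -2.3779, so t = 2.3779/0.334 = 7.1196.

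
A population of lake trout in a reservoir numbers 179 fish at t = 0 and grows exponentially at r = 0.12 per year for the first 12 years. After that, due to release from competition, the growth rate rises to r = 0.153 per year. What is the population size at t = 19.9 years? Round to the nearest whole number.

2530 fish

Phase 1: N(12) = 179·e^(0.12×12) = 179·e^1.44 = 755.505.
Phase 2 runs for 19.9 − 12 = 7.9 years at r = 0.153.
N(19.9) = 755.505·e^(0.153×7.9) = 755.505·e^1.209 = 2530.28.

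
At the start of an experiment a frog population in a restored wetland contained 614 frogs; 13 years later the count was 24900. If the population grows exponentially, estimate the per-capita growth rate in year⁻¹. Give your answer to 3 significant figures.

0.285 per year

From N(t) = N₀·e^(rt): e^(r·13) = 24900/614 = 40.554.
r·13 = ln(40.554) = 3.7026, so r = 3.7026/13 = 0.28482.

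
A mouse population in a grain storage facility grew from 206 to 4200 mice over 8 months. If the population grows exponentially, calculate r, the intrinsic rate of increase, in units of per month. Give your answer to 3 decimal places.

From N(t) = N₀·e^(rt): e^(r·8) = 4200/206 = 20.388.
r·8 = ln(20.388) = 3.015, so r = 3.015/8 = 0.37687.

0.377 per month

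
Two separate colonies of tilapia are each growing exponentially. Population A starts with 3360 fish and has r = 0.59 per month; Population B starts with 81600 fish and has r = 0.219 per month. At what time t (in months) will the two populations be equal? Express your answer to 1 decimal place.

8.6 months

Set 3360·e^(0.59t) = 81600·e^(0.219t).
e^((0.59 − 0.219)t) = 81600/3360 → e^(0.371·t) = 24.286.
0.371·t = ln(24.286) = 3.1899, so t = 3.1899/0.371 = 8.5981.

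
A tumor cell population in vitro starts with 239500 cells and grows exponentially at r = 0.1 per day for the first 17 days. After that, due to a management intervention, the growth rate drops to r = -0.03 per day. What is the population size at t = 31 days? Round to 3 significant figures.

861000 cells

Phase 1: N(17) = 239500·e^(0.1×17) = 239500·e^1.7 = 1.31101×10^6.
Phase 2 runs for 31 − 17 = 14 days at r = -0.03.
N(31) = 1.31101×10^6·e^(-0.03×14) = 1.31101×10^6·e^-0.42 = 861395.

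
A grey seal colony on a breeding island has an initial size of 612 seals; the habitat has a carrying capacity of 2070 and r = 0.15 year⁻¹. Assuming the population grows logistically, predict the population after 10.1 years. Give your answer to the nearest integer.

A = (K − N₀)/N₀ = (2070 − 612)/612 = 2.3824.
N(t) = K/(1 + A·e^(−rt)) = 2070/(1 + 2.3824×e^(−0.15×10.1)).
e^(−1.515) = 0.21981; denominator = 1 + 2.3824×0.21981 = 1.5237.
N = 2070/1.5237 = 1358.57.

1359 seals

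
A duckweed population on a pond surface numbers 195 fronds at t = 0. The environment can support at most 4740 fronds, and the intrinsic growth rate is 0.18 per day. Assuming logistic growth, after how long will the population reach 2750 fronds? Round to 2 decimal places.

A = (K − N₀)/N₀ = (4740 − 195)/195 = 23.308.
Solve 4740/(1 + 23.308·e^(−0.18t)) = 2750: 1 + 23.308·e^(−0.18t) = 1.7236, so e^(−0.18t) = 0.0310471.
−0.18·t = ln(0.0310471) = -3.4722, so t = 3.4722/0.18 = 19.29.

19.29 days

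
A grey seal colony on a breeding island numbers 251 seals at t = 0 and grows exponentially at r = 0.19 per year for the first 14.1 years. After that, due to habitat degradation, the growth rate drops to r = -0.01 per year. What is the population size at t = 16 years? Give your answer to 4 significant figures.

3588 seals

Phase 1: N(14.1) = 251·e^(0.19×14.1) = 251·e^2.679 = 3657.2.
Phase 2 runs for 16 − 14.1 = 1.9 years at r = -0.01.
N(16) = 3657.2·e^(-0.01×1.9) = 3657.2·e^-0.019 = 3588.37.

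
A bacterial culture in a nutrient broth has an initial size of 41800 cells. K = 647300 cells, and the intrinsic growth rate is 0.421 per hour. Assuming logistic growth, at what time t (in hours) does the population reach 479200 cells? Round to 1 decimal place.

8.8 hours

A = (K − N₀)/N₀ = (647300 − 41800)/41800 = 14.486.
Solve 647300/(1 + 14.486·e^(−0.421t)) = 479200: 1 + 14.486·e^(−0.421t) = 1.3508, so e^(−0.421t) = 0.0242166.
−0.421·t = ln(0.0242166) = -3.7207, so t = 3.7207/0.421 = 8.8378.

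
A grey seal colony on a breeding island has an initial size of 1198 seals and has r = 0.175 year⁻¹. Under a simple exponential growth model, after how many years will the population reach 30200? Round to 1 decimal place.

Set N₀·e^(rt) = 30200: e^(0.175·t) = 30200/1198 = 25.209.
0.175·t = ln(25.209) = 3.2272, so t = 3.2272/0.175 = 18.441.

18.4 years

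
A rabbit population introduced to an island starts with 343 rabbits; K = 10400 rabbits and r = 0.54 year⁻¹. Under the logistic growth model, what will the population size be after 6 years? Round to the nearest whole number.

A = (K − N₀)/N₀ = (10400 − 343)/343 = 29.321.
N(t) = K/(1 + A·e^(−rt)) = 10400/(1 + 29.321×e^(−0.54×6)).
e^(−3.24) = 0.039164; denominator = 1 + 29.321×0.039164 = 2.1483.
N = 10400/2.1483 = 4841.01.

4841 rabbits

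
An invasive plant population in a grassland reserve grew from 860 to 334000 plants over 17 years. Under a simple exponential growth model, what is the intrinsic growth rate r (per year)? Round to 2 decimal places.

0.35 per year

From N(t) = N₀·e^(rt): e^(r·17) = 334000/860 = 388.37.
r·17 = ln(388.37) = 5.962, so r = 5.962/17 = 0.3507.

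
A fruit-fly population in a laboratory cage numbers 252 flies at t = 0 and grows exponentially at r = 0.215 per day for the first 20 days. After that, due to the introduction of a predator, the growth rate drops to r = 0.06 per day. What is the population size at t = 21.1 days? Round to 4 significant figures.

19840 flies

Phase 1: N(20) = 252·e^(0.215×20) = 252·e^4.3 = 18572.3.
Phase 2 runs for 21.1 − 20 = 1.1 days at r = 0.06.
N(21.1) = 18572.3·e^(0.06×1.1) = 18572.3·e^0.066 = 19839.5.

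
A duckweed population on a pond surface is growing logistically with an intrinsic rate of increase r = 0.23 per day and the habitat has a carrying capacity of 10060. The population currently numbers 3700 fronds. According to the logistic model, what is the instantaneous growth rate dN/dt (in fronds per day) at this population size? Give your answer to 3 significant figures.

dN/dt = rN(1 − N/K) = 0.23 × 3700 × (1 − 3700/10060).
1 − 3700/10060 = 0.63221; dN/dt = 0.23 × 3700 × 0.63221 = 538.01.

538 fronds per day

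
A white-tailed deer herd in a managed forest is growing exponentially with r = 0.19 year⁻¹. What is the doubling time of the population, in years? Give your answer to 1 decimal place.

3.6 years

Doubling time t_d = ln(2)/r = 0.6931/0.19 = 3.6481.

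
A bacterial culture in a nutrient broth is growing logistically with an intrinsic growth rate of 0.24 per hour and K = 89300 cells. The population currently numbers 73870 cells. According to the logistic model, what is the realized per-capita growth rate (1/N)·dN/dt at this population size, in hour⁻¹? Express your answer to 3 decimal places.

(1/N)·dN/dt = r(1 − N/K) = 0.24 × (1 − 73870/89300).
= 0.24 × 0.17279 = 0.041469.

0.041 per hour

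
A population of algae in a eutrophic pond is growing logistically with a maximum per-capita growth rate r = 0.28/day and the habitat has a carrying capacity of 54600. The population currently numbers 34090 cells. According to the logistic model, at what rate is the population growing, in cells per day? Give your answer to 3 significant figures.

3590 cells per day

dN/dt = rN(1 − N/K) = 0.28 × 34090 × (1 − 34090/54600).
1 − 34090/54600 = 0.37564; dN/dt = 0.28 × 34090 × 0.37564 = 3585.6.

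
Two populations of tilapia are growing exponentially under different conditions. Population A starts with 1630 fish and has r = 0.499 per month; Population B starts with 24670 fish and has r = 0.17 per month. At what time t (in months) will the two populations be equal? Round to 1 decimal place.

8.3 months

Set 1630·e^(0.499t) = 24670·e^(0.17t).
e^((0.499 − 0.17)t) = 24670/1630 → e^(0.329·t) = 15.135.
0.329·t = ln(15.135) = 2.717, so t = 2.717/0.329 = 8.2584.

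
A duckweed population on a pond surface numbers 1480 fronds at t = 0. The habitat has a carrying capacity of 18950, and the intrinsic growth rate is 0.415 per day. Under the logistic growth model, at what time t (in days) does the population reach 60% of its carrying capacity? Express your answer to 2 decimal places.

A = (K − N₀)/N₀ = (18950 − 1480)/1480 = 11.804.
Solve 18950/(1 + 11.804·e^(−0.415t)) = 11370: 1 + 11.804·e^(−0.415t) = 1.6667, so e^(−0.415t) = 0.0564778.
−0.415·t = ln(0.0564778) = -2.8739, so t = 2.8739/0.415 = 6.9251.

6.93 days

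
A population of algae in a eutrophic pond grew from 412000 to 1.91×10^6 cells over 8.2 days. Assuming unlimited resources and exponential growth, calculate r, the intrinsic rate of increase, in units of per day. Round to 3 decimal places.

0.187 per day

From N(t) = N₀·e^(rt): e^(r·8.2) = 1.91×10^6/412000 = 4.6359.
r·8.2 = ln(4.6359) = 1.5338, so r = 1.5338/8.2 = 0.18705.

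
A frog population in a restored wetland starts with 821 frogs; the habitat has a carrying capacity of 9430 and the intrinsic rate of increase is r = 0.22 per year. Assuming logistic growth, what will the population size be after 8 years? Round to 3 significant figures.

A = (K − N₀)/N₀ = (9430 − 821)/821 = 10.486.
N(t) = K/(1 + A·e^(−rt)) = 9430/(1 + 10.486×e^(−0.22×8)).
e^(−1.76) = 0.17204; denominator = 1 + 10.486×0.17204 = 2.8041.
N = 9430/2.8041 = 3362.98.

3360 frogs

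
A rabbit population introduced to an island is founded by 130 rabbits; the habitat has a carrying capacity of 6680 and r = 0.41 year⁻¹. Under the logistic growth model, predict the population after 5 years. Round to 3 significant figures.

892 rabbits

A = (K − N₀)/N₀ = (6680 − 130)/130 = 50.385.
N(t) = K/(1 + A·e^(−rt)) = 6680/(1 + 50.385×e^(−0.41×5)).
e^(−2.05) = 0.12873; denominator = 1 + 50.385×0.12873 = 7.4863.
N = 6680/7.4863 = 892.302.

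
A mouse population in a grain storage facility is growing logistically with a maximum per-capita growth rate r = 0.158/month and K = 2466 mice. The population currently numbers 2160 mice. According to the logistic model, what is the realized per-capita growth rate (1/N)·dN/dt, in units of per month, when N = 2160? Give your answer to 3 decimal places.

(1/N)·dN/dt = r(1 − N/K) = 0.158 × (1 − 2160/2466).
= 0.158 × 0.12409 = 0.019606.

0.020 per month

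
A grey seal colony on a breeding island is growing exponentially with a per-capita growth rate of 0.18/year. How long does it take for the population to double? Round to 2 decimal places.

3.85 years

Doubling time t_d = ln(2)/r = 0.6931/0.18 = 3.8508.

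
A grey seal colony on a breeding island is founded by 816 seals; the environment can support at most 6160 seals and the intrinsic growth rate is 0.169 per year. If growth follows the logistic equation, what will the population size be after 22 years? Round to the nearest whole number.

A = (K − N₀)/N₀ = (6160 − 816)/816 = 6.549.
N(t) = K/(1 + A·e^(−rt)) = 6160/(1 + 6.549×e^(−0.169×22)).
e^(−3.718) = 0.024282; denominator = 1 + 6.549×0.024282 = 1.159.
N = 6160/1.159 = 5314.81.

5315 seals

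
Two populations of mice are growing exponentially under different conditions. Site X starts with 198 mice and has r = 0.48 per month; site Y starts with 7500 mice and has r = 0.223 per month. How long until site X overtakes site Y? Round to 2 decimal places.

Set 198·e^(0.48t) = 7500·e^(0.223t).
e^((0.48 − 0.223)t) = 7500/198 → e^(0.257·t) = 37.879.
0.257·t = ln(37.879) = 3.6344, so t = 3.6344/0.257 = 14.142.

14.14 months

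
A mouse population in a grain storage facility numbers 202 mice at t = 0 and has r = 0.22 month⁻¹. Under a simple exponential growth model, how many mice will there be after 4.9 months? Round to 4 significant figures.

N(t) = N₀·e^(rt) = 202 × e^(0.22×4.9) = 202 × e^1.078.
e^1.078 ≈ 2.9388, so N ≈ 202 × 2.9388 = 593.637.

593.6 mice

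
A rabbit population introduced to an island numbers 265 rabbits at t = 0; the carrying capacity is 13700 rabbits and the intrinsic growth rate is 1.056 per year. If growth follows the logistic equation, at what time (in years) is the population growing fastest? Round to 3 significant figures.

Logistic growth is fastest at N = K/2 = 6850.
A = (K − N₀)/N₀ = 50.698. Set K/(1 + A·e^(−rt)) = K/2 → A·e^(−rt) = 1.
e^(−1.056t) = 1/50.698 = 0.0197246, so t = ln(50.698)/1.056 = 3.9259/1.056 = 3.7177.

3.72 years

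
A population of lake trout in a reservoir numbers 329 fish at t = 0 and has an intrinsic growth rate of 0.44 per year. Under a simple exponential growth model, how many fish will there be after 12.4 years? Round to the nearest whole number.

77038 fish

N(t) = N₀·e^(rt) = 329 × e^(0.44×12.4) = 329 × e^5.456.
e^5.456 ≈ 234.16, so N ≈ 329 × 234.16 = 77038.3.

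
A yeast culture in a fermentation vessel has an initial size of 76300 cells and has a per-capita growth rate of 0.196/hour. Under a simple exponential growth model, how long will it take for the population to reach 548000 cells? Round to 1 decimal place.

Set N₀·e^(rt) = 548000: e^(0.196·t) = 548000/76300 = 7.1822.
0.196·t = ln(7.1822) = 1.9716, so t = 1.9716/0.196 = 10.059.

10.1 hours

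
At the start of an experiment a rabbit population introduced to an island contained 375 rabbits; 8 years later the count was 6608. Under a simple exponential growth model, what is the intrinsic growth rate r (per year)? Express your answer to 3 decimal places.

0.359 per year

From N(t) = N₀·e^(rt): e^(r·8) = 6608/375 = 17.621.
r·8 = ln(17.621) = 2.8691, so r = 2.8691/8 = 0.35864.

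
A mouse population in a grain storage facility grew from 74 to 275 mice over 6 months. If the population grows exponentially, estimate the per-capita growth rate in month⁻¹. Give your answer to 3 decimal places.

From N(t) = N₀·e^(rt): e^(r·6) = 275/74 = 3.7162.
r·6 = ln(3.7162) = 1.3127, so r = 1.3127/6 = 0.21878.

0.219 per month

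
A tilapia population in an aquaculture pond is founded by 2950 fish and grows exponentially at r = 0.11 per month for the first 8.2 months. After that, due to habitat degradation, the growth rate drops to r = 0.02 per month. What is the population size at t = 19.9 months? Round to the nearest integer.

9187 fish

Phase 1: N(8.2) = 2950·e^(0.11×8.2) = 2950·e^0.902 = 7270.36.
Phase 2 runs for 19.9 − 8.2 = 11.7 months at r = 0.02.
N(19.9) = 7270.36·e^(0.02×11.7) = 7270.36·e^0.234 = 9187.14.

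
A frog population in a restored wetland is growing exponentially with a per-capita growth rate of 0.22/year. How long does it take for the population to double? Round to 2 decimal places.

Doubling time t_d = ln(2)/r = 0.6931/0.22 = 3.1507.

3.15 years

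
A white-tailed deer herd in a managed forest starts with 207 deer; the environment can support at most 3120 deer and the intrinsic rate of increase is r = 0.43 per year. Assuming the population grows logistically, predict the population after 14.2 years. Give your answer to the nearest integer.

A = (K − N₀)/N₀ = (3120 − 207)/207 = 14.072.
N(t) = K/(1 + A·e^(−rt)) = 3120/(1 + 14.072×e^(−0.43×14.2)).
e^(−6.106) = 0.0022295; denominator = 1 + 14.072×0.0022295 = 1.0314.
N = 3120/1.0314 = 3025.09.

3025 deer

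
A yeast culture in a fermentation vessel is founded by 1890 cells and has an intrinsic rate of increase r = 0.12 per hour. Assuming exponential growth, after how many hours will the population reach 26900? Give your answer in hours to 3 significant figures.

Set N₀·e^(rt) = 26900: e^(0.12·t) = 26900/1890 = 14.233.
0.12·t = ln(14.233) = 2.6555, so t = 2.6555/0.12 = 22.13.

22.1 hours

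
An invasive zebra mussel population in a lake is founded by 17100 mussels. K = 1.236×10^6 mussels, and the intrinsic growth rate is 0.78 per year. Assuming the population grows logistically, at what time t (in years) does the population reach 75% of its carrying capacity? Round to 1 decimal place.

6.9 years

A = (K − N₀)/N₀ = (1.236×10^6 − 17100)/17100 = 71.281.
Solve 1.236×10^6/(1 + 71.281·e^(−0.78t)) = 927000: 1 + 71.281·e^(−0.78t) = 1.3333, so e^(−0.78t) = 0.00467635.
−0.78·t = ln(0.00467635) = -5.3652, so t = 5.3652/0.78 = 6.8785.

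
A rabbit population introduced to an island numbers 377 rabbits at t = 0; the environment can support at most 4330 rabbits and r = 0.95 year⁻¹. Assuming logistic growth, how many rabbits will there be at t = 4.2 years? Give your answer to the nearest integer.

3627 rabbits

A = (K − N₀)/N₀ = (4330 − 377)/377 = 10.485.
N(t) = K/(1 + A·e^(−rt)) = 4330/(1 + 10.485×e^(−0.95×4.2)).
e^(−3.99) = 0.0185; denominator = 1 + 10.485×0.0185 = 1.194.
N = 4330/1.194 = 3626.54.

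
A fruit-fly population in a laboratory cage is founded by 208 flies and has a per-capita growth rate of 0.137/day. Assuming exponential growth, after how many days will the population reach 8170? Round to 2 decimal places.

26.79 days

Set N₀·e^(rt) = 8170: e^(0.137·t) = 8170/208 = 39.279.
0.137·t = ln(39.279) = 3.6707, so t = 3.6707/0.137 = 26.793.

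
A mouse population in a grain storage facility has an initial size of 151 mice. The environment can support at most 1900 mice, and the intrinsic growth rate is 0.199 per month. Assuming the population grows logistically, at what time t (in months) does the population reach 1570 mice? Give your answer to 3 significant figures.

20.1 months

A = (K − N₀)/N₀ = (1900 − 151)/151 = 11.583.
Solve 1900/(1 + 11.583·e^(−0.199t)) = 1570: 1 + 11.583·e^(−0.199t) = 1.2102, so e^(−0.199t) = 0.0181469.
−0.199·t = ln(0.0181469) = -4.0093, so t = 4.0093/0.199 = 20.147.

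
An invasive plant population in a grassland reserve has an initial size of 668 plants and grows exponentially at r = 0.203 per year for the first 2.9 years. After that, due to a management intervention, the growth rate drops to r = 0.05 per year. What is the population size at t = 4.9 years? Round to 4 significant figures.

Phase 1: N(2.9) = 668·e^(0.203×2.9) = 668·e^0.5887 = 1203.5.
Phase 2 runs for 4.9 − 2.9 = 2 years at r = 0.05.
N(4.9) = 1203.5·e^(0.05×2) = 1203.5·e^0.1 = 1330.07.

1330 plants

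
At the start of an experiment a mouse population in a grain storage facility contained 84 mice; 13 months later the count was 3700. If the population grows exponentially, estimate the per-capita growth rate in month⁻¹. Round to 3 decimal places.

0.291 per month

From N(t) = N₀·e^(rt): e^(r·13) = 3700/84 = 44.048.
r·13 = ln(44.048) = 3.7853, so r = 3.7853/13 = 0.29117.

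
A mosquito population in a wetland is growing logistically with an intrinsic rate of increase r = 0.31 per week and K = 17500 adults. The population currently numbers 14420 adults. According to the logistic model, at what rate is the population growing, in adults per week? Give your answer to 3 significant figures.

787 adults per week

dN/dt = rN(1 − N/K) = 0.31 × 14420 × (1 − 14420/17500).
1 − 14420/17500 = 0.176; dN/dt = 0.31 × 14420 × 0.176 = 786.76.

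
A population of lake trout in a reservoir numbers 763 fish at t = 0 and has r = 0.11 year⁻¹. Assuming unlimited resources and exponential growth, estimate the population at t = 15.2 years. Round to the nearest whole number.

4061 fish

N(t) = N₀·e^(rt) = 763 × e^(0.11×15.2) = 763 × e^1.672.
e^1.672 ≈ 5.3228, so N ≈ 763 × 5.3228 = 4061.3.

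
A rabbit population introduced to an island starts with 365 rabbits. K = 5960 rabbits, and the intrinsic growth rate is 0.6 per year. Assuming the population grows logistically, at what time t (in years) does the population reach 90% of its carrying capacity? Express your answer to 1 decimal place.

A = (K − N₀)/N₀ = (5960 − 365)/365 = 15.329.
Solve 5960/(1 + 15.329·e^(−0.6t)) = 5364: 1 + 15.329·e^(−0.6t) = 1.1111, so e^(−0.6t) = 0.00724854.
−0.6·t = ln(0.00724854) = -4.927, so t = 4.927/0.6 = 8.2116.

8.2 years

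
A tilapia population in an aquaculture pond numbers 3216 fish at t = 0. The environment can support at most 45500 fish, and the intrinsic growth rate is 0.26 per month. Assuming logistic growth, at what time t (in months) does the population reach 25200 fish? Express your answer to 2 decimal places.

A = (K − N₀)/N₀ = (45500 − 3216)/3216 = 13.148.
Solve 45500/(1 + 13.148·e^(−0.26t)) = 25200: 1 + 13.148·e^(−0.26t) = 1.8056, so e^(−0.26t) = 0.0612682.
−0.26·t = ln(0.0612682) = -2.7925, so t = 2.7925/0.26 = 10.74.

10.74 months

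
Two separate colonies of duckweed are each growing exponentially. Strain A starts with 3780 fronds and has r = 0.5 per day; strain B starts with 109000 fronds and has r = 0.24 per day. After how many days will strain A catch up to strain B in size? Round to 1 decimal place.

Set 3780·e^(0.5t) = 109000·e^(0.24t).
e^((0.5 − 0.24)t) = 109000/3780 → e^(0.26·t) = 28.836.
0.26·t = ln(28.836) = 3.3616, so t = 3.3616/0.26 = 12.929.

12.9 days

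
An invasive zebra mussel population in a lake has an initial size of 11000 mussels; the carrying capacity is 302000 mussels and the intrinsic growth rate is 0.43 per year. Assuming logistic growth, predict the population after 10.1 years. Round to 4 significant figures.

A = (K − N₀)/N₀ = (302000 − 11000)/11000 = 26.455.
N(t) = K/(1 + A·e^(−rt)) = 302000/(1 + 26.455×e^(−0.43×10.1)).
e^(−4.343) = 0.012997; denominator = 1 + 26.455×0.012997 = 1.3438.
N = 302000/1.3438 = 224729.

224700 mussels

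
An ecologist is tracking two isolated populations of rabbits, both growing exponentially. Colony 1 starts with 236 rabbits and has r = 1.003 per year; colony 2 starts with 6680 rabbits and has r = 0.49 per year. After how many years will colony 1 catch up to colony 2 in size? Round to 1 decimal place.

6.5 years

Set 236·e^(1.003t) = 6680·e^(0.49t).
e^((1.003 − 0.49)t) = 6680/236 → e^(0.513·t) = 28.305.
0.513·t = ln(28.305) = 3.343, so t = 3.343/0.513 = 6.5167.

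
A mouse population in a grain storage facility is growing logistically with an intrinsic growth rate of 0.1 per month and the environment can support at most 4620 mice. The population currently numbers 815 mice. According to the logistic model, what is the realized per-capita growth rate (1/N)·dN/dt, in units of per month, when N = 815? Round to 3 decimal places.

0.082 per month

(1/N)·dN/dt = r(1 − N/K) = 0.1 × (1 − 815/4620).
= 0.1 × 0.82359 = 0.082359.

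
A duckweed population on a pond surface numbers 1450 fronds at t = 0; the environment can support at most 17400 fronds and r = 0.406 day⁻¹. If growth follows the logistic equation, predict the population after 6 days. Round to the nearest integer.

8866 fronds

A = (K − N₀)/N₀ = (17400 − 1450)/1450 = 11.
N(t) = K/(1 + A·e^(−rt)) = 17400/(1 + 11×e^(−0.406×6)).
e^(−2.436) = 0.08751; denominator = 1 + 11×0.08751 = 1.9626.
N = 17400/1.9626 = 8865.74.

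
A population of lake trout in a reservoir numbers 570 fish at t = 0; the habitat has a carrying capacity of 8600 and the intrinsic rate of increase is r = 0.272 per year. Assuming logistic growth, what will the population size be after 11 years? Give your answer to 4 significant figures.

5038 fish

A = (K − N₀)/N₀ = (8600 − 570)/570 = 14.088.
N(t) = K/(1 + A·e^(−rt)) = 8600/(1 + 14.088×e^(−0.272×11)).
e^(−2.992) = 0.050187; denominator = 1 + 14.088×0.050187 = 1.707.
N = 8600/1.707 = 5038.02.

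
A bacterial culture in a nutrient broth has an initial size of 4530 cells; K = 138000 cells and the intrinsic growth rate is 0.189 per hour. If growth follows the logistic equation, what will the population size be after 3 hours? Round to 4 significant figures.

A = (K − N₀)/N₀ = (138000 − 4530)/4530 = 29.464.
N(t) = K/(1 + A·e^(−rt)) = 138000/(1 + 29.464×e^(−0.189×3)).
e^(−0.567) = 0.56722; denominator = 1 + 29.464×0.56722 = 17.712.
N = 138000/17.712 = 7791.12.

7791 cells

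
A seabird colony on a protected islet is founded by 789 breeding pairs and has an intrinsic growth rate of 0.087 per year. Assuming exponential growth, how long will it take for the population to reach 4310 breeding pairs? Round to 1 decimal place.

Set N₀·e^(rt) = 4310: e^(0.087·t) = 4310/789 = 5.4626.
0.087·t = ln(5.4626) = 1.6979, so t = 1.6979/0.087 = 19.516.

19.5 years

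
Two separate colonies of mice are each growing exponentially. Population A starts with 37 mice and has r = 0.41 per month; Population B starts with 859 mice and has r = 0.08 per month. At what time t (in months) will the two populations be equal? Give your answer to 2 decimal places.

9.53 months

Set 37·e^(0.41t) = 859·e^(0.08t).
e^((0.41 − 0.08)t) = 859/37 → e^(0.33·t) = 23.216.
0.33·t = ln(23.216) = 3.1449, so t = 3.1449/0.33 = 9.5299.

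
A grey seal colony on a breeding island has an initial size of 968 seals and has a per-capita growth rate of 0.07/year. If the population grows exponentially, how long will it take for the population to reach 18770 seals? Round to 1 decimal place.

42.4 years

Set N₀·e^(rt) = 18770: e^(0.07·t) = 18770/968 = 19.39.
0.07·t = ln(19.39) = 2.9648, so t = 2.9648/0.07 = 42.354.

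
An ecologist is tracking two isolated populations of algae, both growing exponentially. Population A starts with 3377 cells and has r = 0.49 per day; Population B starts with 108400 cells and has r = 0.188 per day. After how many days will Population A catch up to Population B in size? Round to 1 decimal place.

Set 3377·e^(0.49t) = 108400·e^(0.188t).
e^((0.49 − 0.188)t) = 108400/3377 → e^(0.302·t) = 32.099.
0.302·t = ln(32.099) = 3.4688, so t = 3.4688/0.302 = 11.486.

11.5 days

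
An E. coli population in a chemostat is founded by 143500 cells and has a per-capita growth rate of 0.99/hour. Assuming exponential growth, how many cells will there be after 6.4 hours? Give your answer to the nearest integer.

81010579 cells

N(t) = N₀·e^(rt) = 143500 × e^(0.99×6.4) = 143500 × e^6.336.
e^6.336 ≈ 564.53, so N ≈ 143500 × 564.53 = 8.101058×10^7.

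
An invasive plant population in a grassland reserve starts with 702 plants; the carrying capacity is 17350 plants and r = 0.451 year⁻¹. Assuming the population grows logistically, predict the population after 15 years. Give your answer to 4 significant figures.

A = (K − N₀)/N₀ = (17350 − 702)/702 = 23.715.
N(t) = K/(1 + A·e^(−rt)) = 17350/(1 + 23.715×e^(−0.451×15)).
e^(−6.765) = 0.0011534; denominator = 1 + 23.715×0.0011534 = 1.0274.
N = 17350/1.0274 = 16888.

16890 plants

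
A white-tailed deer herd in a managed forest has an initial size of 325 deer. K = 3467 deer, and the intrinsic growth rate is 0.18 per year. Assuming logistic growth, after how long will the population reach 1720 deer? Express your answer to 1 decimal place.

12.5 years

A = (K − N₀)/N₀ = (3467 − 325)/325 = 9.6677.
Solve 3467/(1 + 9.6677·e^(−0.18t)) = 1720: 1 + 9.6677·e^(−0.18t) = 2.0157, so e^(−0.18t) = 0.105061.
−0.18·t = ln(0.105061) = -2.2532, so t = 2.2532/0.18 = 12.518.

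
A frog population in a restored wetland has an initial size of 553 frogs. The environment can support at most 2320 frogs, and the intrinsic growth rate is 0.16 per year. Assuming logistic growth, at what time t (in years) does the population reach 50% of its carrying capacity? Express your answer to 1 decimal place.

7.3 years

A = (K − N₀)/N₀ = (2320 − 553)/553 = 3.1953.
Solve 2320/(1 + 3.1953·e^(−0.16t)) = 1160: 1 + 3.1953·e^(−0.16t) = 2, so e^(−0.16t) = 0.31296.
−0.16·t = ln(0.31296) = -1.1617, so t = 1.1617/0.16 = 7.2605.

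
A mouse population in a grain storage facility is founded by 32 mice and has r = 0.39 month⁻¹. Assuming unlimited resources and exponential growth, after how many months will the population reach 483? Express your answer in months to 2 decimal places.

6.96 months

Set N₀·e^(rt) = 483: e^(0.39·t) = 483/32 = 15.094.
0.39·t = ln(15.094) = 2.7143, so t = 2.7143/0.39 = 6.9597.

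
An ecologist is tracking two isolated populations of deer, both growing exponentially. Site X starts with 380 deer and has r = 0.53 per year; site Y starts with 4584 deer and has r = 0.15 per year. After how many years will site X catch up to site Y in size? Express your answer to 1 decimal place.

Set 380·e^(0.53t) = 4584·e^(0.15t).
e^((0.53 − 0.15)t) = 4584/380 → e^(0.38·t) = 12.063.
0.38·t = ln(12.063) = 2.4902, so t = 2.4902/0.38 = 6.553.

6.6 years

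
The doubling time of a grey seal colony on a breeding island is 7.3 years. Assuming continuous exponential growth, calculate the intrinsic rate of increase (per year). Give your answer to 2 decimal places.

0.09 per year

r = ln(2)/t_d = 0.6931/7.3 = 0.094952.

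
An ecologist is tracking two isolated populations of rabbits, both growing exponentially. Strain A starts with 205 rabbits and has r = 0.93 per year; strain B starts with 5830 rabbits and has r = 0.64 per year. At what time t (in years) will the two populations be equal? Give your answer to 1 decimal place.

Set 205·e^(0.93t) = 5830·e^(0.64t).
e^((0.93 − 0.64)t) = 5830/205 → e^(0.29·t) = 28.439.
0.29·t = ln(28.439) = 3.3478, so t = 3.3478/0.29 = 11.544.

11.5 years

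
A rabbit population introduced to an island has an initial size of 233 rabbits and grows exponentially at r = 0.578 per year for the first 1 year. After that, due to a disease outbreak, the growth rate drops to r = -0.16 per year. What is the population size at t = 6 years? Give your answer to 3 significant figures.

Phase 1: N(1) = 233·e^(0.578×1) = 233·e^0.578 = 415.315.
Phase 2 runs for 6 − 1 = 5 years at r = -0.16.
N(6) = 415.315·e^(-0.16×5) = 415.315·e^-0.8 = 186.613.

187 rabbits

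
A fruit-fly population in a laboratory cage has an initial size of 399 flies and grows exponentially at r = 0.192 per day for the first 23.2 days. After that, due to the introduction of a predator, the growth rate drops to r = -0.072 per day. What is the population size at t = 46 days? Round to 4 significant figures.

Phase 1: N(23.2) = 399·e^(0.192×23.2) = 399·e^4.454 = 34315.8.
Phase 2 runs for 46 − 23.2 = 22.8 days at r = -0.072.
N(46) = 34315.8·e^(-0.072×22.8) = 34315.8·e^-1.642 = 6645.94.

6646 flies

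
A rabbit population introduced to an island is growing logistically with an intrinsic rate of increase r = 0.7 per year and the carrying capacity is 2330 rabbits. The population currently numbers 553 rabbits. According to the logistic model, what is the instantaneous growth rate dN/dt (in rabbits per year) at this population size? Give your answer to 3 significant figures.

295 rabbits per year

dN/dt = rN(1 − N/K) = 0.7 × 553 × (1 − 553/2330).
1 − 553/2330 = 0.76266; dN/dt = 0.7 × 553 × 0.76266 = 295.23.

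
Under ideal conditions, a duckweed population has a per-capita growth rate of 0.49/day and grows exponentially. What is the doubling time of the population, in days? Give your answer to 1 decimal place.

1.4 days

Doubling time t_d = ln(2)/r = 0.6931/0.49 = 1.4146.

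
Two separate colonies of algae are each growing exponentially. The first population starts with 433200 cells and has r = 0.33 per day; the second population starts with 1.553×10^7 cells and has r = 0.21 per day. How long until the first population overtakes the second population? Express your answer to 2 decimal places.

Set 433200·e^(0.33t) = 1.553×10^7·e^(0.21t).
e^((0.33 − 0.21)t) = 1.553×10^7/433200 → e^(0.12·t) = 35.849.
0.12·t = ln(35.849) = 3.5793, so t = 3.5793/0.12 = 29.828.

29.83 days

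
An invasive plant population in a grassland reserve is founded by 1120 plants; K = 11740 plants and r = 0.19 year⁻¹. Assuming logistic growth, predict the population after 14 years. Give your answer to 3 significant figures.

7060 plants

A = (K − N₀)/N₀ = (11740 − 1120)/1120 = 9.4821.
N(t) = K/(1 + A·e^(−rt)) = 11740/(1 + 9.4821×e^(−0.19×14)).
e^(−2.66) = 0.069948; denominator = 1 + 9.4821×0.069948 = 1.6633.
N = 11740/1.6633 = 7058.43.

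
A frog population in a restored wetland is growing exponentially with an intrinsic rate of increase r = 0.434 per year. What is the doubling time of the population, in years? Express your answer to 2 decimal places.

1.60 years

Doubling time t_d = ln(2)/r = 0.6931/0.434 = 1.5971.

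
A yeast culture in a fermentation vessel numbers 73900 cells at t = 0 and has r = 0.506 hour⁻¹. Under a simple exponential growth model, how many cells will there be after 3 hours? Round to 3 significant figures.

N(t) = N₀·e^(rt) = 73900 × e^(0.506×3) = 73900 × e^1.518.
e^1.518 ≈ 4.5631, so N ≈ 73900 × 4.5631 = 337212.

337000 cells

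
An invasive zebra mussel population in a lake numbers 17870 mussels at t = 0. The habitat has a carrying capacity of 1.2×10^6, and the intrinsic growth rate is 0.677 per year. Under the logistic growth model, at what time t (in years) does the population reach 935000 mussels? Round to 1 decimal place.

A = (K − N₀)/N₀ = (1.2×10^6 − 17870)/17870 = 66.152.
Solve 1.2×10^6/(1 + 66.152·e^(−0.677t)) = 935000: 1 + 66.152·e^(−0.677t) = 1.2834, so e^(−0.677t) = 0.00428444.
−0.677·t = ln(0.00428444) = -5.4528, so t = 5.4528/0.677 = 8.0543.

8.1 years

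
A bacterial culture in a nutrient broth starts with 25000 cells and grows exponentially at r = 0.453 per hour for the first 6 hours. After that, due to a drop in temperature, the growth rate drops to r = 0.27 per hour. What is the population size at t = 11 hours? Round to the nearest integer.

Phase 1: N(6) = 25000·e^(0.453×6) = 25000·e^2.718 = 378750.
Phase 2 runs for 11 − 6 = 5 hours at r = 0.27.
N(11) = 378750·e^(0.27×5) = 378750·e^1.35 = 1.460999×10^6.

1460999 cells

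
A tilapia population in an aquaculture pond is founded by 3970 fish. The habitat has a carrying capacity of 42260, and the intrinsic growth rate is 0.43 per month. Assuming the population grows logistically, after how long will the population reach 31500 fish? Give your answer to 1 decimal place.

A = (K − N₀)/N₀ = (42260 − 3970)/3970 = 9.6448.
Solve 42260/(1 + 9.6448·e^(−0.43t)) = 31500: 1 + 9.6448·e^(−0.43t) = 1.3416, so e^(−0.43t) = 0.0354166.
−0.43·t = ln(0.0354166) = -3.3406, so t = 3.3406/0.43 = 7.7688.

7.8 months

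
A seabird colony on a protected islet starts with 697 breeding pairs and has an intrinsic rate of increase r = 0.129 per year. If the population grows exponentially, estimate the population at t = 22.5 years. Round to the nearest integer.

12699 breeding pairs

N(t) = N₀·e^(rt) = 697 × e^(0.129×22.5) = 697 × e^2.902.
e^2.902 ≈ 18.22, so N ≈ 697 × 18.22 = 12699.1.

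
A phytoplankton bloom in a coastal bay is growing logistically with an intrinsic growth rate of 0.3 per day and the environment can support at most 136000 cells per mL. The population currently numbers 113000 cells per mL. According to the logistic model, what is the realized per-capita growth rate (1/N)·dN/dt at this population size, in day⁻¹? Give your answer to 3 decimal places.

0.051 per day

(1/N)·dN/dt = r(1 − N/K) = 0.3 × (1 − 113000/136000).
= 0.3 × 0.16912 = 0.050735.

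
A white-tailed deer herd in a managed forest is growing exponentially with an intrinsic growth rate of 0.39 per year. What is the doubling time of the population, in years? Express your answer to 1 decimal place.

1.8 years

Doubling time t_d = ln(2)/r = 0.6931/0.39 = 1.7773.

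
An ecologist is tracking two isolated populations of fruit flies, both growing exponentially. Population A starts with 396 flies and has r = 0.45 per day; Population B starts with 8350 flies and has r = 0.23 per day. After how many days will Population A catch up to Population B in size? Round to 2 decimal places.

13.86 days

Set 396·e^(0.45t) = 8350·e^(0.23t).
e^((0.45 − 0.23)t) = 8350/396 → e^(0.22·t) = 21.086.
0.22·t = ln(21.086) = 3.0486, so t = 3.0486/0.22 = 13.857.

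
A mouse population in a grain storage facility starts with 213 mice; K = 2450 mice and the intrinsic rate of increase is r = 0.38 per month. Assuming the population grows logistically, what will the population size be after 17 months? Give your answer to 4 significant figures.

A = (K − N₀)/N₀ = (2450 − 213)/213 = 10.502.
N(t) = K/(1 + A·e^(−rt)) = 2450/(1 + 10.502×e^(−0.38×17)).
e^(−6.46) = 0.0015648; denominator = 1 + 10.502×0.0015648 = 1.0164.
N = 2450/1.0164 = 2410.39.

2410 mice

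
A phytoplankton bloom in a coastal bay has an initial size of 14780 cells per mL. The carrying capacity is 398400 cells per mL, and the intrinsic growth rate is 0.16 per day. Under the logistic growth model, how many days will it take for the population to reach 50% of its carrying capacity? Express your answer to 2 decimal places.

20.35 days

A = (K − N₀)/N₀ = (398400 − 14780)/14780 = 25.955.
Solve 398400/(1 + 25.955·e^(−0.16t)) = 199200: 1 + 25.955·e^(−0.16t) = 2, so e^(−0.16t) = 0.0385277.
−0.16·t = ln(0.0385277) = -3.2564, so t = 3.2564/0.16 = 20.352.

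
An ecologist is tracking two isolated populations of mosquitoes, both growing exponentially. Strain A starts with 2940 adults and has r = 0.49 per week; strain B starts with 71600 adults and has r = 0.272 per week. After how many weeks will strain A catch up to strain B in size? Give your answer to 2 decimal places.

Set 2940·e^(0.49t) = 71600·e^(0.272t).
e^((0.49 − 0.272)t) = 71600/2940 → e^(0.218·t) = 24.354.
0.218·t = ln(24.354) = 3.1927, so t = 3.1927/0.218 = 14.645.

14.65 weeks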